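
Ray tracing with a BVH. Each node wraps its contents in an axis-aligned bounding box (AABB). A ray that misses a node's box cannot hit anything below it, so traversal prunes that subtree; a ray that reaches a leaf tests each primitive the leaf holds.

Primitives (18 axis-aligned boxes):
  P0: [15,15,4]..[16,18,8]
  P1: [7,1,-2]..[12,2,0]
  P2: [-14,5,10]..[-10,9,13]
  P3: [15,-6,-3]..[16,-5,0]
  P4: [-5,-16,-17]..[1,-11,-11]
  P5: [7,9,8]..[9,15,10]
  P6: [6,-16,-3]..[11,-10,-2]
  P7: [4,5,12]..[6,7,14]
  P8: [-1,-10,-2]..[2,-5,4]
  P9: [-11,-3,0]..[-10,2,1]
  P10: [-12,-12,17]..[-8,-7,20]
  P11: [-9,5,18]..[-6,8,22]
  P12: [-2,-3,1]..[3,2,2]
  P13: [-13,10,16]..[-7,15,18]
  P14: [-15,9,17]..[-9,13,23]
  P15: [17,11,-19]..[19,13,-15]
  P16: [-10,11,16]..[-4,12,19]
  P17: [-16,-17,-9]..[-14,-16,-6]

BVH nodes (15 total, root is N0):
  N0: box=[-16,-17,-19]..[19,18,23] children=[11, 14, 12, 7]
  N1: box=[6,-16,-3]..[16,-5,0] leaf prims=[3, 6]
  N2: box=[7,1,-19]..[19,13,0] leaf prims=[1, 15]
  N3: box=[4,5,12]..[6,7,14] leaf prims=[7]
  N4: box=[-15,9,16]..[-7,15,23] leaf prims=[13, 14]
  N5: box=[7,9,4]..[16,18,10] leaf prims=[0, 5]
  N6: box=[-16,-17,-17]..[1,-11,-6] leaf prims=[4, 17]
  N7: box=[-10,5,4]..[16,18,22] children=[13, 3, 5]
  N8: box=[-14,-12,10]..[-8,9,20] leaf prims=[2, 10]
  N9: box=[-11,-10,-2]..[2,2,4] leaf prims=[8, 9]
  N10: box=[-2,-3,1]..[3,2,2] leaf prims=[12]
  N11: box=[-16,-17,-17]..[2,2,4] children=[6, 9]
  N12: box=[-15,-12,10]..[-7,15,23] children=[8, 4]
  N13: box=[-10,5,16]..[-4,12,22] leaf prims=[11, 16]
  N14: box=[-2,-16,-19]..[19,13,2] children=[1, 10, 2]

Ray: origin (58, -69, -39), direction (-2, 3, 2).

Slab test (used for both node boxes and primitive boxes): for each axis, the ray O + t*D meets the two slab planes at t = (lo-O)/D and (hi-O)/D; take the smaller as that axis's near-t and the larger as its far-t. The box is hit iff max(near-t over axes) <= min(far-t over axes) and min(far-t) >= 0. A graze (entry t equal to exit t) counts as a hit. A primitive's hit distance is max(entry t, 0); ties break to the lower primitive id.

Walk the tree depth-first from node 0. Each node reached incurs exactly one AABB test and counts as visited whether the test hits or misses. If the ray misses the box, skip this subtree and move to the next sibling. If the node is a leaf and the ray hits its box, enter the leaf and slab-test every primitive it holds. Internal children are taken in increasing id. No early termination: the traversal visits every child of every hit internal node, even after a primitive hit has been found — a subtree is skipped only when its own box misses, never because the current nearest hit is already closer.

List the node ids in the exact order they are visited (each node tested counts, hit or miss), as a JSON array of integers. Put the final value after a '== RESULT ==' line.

Traverse from the root:
N0 x:[39/2,37] y:[52/3,29] z:[10,31] -> hit [39/2,29], descend [7, 11, 12, 14]
  N7 x:[21,34] y:[74/3,29] z:[43/2,61/2] -> hit [74/3,29], descend [3, 5, 13]
    N3 x:[26,27] y:[74/3,76/3] z:[51/2,53/2] -> miss, prune
    N5 x:[21,51/2] y:[26,29] z:[43/2,49/2] -> miss, prune
    N13 x:[31,34] y:[74/3,27] z:[55/2,61/2] -> miss, prune
  N11 x:[28,37] y:[52/3,71/3] z:[11,43/2] -> miss, prune
  N12 x:[65/2,73/2] y:[19,28] z:[49/2,31] -> miss, prune
  N14 x:[39/2,30] y:[53/3,82/3] z:[10,41/2] -> hit [39/2,41/2], descend [1, 2, 10]
    N1 x:[21,26] y:[53/3,64/3] z:[18,39/2] -> miss, prune
    N2 x:[39/2,51/2] y:[70/3,82/3] z:[10,39/2] -> miss, prune
    N10 x:[55/2,30] y:[22,71/3] z:[20,41/2] -> miss, prune

order=[0, 7, 3, 5, 13, 11, 12, 14, 1, 2, 10]  |boxes|=11  |leaves|=0  hit=miss

== RESULT ==
[0, 7, 3, 5, 13, 11, 12, 14, 1, 2, 10]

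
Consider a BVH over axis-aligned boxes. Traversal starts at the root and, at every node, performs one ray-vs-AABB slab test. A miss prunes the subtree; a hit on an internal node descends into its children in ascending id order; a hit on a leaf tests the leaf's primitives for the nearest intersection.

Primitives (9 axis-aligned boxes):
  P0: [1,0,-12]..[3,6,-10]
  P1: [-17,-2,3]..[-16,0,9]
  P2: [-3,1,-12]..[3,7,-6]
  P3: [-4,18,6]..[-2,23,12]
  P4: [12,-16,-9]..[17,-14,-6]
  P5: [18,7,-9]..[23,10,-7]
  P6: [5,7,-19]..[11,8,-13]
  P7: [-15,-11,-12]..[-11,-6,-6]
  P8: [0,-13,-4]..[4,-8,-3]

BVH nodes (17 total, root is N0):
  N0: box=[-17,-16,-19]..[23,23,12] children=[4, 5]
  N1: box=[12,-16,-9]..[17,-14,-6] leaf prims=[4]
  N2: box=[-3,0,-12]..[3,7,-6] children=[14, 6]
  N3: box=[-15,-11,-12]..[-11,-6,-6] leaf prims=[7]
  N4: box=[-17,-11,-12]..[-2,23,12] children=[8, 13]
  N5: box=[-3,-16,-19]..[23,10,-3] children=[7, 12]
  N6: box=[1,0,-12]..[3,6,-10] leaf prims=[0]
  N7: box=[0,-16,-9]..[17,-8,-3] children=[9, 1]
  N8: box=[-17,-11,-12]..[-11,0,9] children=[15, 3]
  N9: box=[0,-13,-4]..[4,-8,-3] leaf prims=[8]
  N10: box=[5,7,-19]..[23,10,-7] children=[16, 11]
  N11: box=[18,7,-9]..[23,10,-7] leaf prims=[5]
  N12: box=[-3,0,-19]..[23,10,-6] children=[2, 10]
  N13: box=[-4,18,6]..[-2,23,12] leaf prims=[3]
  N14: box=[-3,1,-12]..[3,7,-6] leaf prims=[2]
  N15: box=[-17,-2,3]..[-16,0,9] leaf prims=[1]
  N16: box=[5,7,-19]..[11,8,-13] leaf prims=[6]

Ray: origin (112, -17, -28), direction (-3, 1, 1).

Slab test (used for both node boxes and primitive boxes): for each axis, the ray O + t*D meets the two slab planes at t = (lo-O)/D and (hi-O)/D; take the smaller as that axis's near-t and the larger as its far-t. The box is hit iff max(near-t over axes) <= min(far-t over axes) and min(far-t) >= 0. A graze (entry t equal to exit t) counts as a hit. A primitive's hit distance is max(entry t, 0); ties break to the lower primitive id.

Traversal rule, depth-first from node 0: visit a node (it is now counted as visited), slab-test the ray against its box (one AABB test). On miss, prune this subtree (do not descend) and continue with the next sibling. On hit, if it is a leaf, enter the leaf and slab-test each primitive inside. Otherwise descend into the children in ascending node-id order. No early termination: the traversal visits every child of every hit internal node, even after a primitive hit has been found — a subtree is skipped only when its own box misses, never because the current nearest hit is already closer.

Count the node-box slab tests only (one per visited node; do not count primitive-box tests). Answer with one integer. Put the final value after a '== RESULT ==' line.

Walk:
N0 x:[89/3,43] y:[1,40] z:[9,40] -> hit [89/3,40], descend [4, 5]
  N4 x:[38,43] y:[6,40] z:[16,40] -> hit [38,40], descend [8, 13]
    N8 x:[41,43] y:[6,17] z:[16,37] -> miss, prune
    N13 x:[38,116/3] y:[35,40] z:[34,40] -> hit [38,116/3] leaf, test {P3@t=38}
  N5 x:[89/3,115/3] y:[1,27] z:[9,25] -> miss, prune

order=[0, 4, 8, 13, 5]  |boxes|=5  |leaves|=1  hit=P3

== RESULT ==
5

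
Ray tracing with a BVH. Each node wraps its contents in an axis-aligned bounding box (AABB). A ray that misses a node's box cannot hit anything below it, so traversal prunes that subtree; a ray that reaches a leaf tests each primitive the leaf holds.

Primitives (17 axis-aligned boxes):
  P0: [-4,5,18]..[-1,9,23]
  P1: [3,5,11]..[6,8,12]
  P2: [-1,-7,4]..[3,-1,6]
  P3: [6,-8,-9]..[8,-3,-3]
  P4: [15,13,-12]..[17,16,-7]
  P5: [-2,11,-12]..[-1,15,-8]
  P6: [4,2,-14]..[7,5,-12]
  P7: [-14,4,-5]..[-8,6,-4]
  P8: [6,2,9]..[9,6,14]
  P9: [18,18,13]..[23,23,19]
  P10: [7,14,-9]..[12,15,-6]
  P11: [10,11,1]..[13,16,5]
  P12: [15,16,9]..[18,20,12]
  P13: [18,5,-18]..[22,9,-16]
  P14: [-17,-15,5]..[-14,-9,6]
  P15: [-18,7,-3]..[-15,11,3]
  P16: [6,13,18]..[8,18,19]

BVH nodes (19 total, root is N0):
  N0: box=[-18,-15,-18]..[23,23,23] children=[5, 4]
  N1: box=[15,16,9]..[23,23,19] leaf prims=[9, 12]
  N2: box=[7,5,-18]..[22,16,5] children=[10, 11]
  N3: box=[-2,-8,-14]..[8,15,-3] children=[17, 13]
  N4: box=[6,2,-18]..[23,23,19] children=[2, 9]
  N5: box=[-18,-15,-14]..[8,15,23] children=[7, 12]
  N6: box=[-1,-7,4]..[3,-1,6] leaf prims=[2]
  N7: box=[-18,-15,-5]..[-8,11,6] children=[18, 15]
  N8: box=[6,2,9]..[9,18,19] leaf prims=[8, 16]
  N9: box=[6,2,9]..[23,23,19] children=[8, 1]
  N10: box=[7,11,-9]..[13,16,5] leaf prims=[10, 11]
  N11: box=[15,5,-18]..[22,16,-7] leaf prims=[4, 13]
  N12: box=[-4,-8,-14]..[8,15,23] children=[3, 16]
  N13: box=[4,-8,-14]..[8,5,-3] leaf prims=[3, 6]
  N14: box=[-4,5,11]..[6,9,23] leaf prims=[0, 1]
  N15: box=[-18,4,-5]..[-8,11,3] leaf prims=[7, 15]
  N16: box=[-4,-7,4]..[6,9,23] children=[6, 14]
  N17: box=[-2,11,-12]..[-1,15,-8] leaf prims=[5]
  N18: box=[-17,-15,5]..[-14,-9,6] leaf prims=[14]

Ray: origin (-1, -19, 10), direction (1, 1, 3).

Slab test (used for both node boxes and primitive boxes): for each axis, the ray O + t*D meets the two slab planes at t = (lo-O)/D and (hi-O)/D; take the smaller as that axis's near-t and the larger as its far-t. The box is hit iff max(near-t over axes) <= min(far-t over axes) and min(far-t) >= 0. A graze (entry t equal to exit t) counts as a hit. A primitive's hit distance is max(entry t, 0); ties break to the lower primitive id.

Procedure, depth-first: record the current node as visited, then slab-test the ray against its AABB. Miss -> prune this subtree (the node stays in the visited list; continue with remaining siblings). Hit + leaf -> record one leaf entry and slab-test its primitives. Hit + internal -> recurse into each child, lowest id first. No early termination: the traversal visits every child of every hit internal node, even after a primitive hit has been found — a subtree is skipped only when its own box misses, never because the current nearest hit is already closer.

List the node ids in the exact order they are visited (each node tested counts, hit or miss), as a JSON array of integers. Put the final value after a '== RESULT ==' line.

Walk:
N0 x:[-17,24] y:[4,42] z:[-28/3,13/3] -> hit [4,13/3], descend [4, 5]
  N4 x:[7,24] y:[21,42] z:[-28/3,3] -> miss, prune
  N5 x:[-17,9] y:[4,34] z:[-8,13/3] -> hit [4,13/3], descend [7, 12]
    N7 x:[-17,-7] y:[4,30] z:[-5,-4/3] -> miss, prune
    N12 x:[-3,9] y:[11,34] z:[-8,13/3] -> miss, prune

5 AABB tests over nodes [0, 4, 5, 7, 12]; 0 leaves entered; closest miss.

== RESULT ==
[0, 4, 5, 7, 12]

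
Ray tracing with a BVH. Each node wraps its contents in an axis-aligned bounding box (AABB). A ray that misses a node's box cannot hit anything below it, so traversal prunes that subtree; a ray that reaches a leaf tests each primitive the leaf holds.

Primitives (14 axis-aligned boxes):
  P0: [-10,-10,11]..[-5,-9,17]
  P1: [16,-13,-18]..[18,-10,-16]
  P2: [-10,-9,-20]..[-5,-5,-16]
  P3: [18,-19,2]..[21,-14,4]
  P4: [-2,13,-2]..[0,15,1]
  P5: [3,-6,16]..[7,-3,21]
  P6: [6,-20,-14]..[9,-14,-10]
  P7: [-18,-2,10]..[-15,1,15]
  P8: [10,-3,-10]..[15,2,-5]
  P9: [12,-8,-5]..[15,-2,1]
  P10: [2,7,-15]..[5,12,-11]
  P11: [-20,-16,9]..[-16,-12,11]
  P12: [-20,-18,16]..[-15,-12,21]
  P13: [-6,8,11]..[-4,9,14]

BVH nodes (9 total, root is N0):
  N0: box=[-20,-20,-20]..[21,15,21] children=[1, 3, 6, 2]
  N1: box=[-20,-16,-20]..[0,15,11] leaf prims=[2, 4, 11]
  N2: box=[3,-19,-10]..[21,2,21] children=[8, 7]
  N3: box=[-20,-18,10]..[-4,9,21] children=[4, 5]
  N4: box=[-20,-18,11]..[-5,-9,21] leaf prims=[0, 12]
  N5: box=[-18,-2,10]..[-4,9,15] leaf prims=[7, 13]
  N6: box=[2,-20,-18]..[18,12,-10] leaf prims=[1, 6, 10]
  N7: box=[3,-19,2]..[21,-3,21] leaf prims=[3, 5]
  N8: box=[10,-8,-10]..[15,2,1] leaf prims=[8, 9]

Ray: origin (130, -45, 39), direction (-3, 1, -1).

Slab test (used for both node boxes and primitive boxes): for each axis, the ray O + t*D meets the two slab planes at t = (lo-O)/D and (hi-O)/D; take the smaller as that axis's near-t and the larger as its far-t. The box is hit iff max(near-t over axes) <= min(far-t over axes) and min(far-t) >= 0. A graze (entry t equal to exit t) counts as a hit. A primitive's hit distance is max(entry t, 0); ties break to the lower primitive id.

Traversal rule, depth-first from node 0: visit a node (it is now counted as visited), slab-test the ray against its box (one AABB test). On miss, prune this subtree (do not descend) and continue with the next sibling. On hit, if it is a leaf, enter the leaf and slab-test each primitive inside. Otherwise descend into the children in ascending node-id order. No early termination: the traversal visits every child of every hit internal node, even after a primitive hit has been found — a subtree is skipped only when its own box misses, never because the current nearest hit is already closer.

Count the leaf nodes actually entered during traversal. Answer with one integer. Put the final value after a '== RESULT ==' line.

Trace the traversal:
N0 x:[109/3,50] y:[25,60] z:[18,59] -> hit [109/3,50], descend [1, 2, 3, 6]
  N1 x:[130/3,50] y:[29,60] z:[28,59] -> hit [130/3,50] leaf, test {P2(miss), P4(miss), P11(miss)}
  N2 x:[109/3,127/3] y:[26,47] z:[18,49] -> hit [109/3,127/3], descend [7, 8]
    N7 x:[109/3,127/3] y:[26,42] z:[18,37] -> hit [109/3,37] leaf, test {P3(miss), P5(miss)}
    N8 x:[115/3,40] y:[37,47] z:[38,49] -> hit [115/3,40] leaf, test {P8(miss), P9@t=115/3}
  N3 x:[134/3,50] y:[27,54] z:[18,29] -> miss, prune
  N6 x:[112/3,128/3] y:[25,57] z:[49,57] -> miss, prune

Summary -> nodes [0, 1, 2, 7, 8, 3, 6]; box-tests=7; leaf-entries=3; first=P9

== RESULT ==
3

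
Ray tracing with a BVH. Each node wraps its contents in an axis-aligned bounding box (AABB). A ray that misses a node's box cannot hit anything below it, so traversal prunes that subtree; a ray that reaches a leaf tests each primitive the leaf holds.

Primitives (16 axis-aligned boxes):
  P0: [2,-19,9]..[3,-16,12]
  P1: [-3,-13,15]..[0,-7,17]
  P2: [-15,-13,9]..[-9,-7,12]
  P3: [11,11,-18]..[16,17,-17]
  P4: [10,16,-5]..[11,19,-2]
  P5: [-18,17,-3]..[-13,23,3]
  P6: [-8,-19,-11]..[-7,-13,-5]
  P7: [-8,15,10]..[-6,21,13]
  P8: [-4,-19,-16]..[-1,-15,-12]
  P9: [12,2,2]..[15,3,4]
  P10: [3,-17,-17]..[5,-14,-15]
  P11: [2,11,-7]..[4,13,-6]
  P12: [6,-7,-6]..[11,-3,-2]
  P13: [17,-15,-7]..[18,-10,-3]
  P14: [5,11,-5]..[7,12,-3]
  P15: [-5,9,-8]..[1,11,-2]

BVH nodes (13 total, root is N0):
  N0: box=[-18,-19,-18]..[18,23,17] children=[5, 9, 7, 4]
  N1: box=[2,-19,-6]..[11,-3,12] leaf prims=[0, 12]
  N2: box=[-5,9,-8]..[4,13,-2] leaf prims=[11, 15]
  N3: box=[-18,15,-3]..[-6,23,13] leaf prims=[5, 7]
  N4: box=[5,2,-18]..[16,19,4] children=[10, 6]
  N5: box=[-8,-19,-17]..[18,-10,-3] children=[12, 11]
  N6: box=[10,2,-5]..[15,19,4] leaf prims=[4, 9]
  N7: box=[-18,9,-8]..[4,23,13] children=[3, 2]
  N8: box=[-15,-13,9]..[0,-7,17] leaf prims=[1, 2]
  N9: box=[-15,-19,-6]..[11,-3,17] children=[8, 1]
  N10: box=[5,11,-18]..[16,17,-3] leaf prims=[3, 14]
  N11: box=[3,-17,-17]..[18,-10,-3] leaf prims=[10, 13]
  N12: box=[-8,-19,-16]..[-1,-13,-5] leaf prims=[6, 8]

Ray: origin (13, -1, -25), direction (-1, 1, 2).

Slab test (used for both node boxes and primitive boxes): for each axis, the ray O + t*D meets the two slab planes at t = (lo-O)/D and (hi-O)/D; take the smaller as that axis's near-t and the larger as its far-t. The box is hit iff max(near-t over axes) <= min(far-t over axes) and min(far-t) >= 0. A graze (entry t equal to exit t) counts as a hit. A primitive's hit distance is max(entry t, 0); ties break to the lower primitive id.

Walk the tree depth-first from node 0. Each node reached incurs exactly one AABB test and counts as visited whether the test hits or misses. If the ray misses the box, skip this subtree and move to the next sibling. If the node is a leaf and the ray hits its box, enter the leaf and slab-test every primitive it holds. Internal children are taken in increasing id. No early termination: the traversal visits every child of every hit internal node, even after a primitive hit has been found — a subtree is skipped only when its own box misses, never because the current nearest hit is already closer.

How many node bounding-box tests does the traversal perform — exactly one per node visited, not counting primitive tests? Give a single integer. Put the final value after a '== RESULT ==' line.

Trace the traversal:
N0 x:[-5,31] y:[-18,24] z:[7/2,21] -> hit [7/2,21], descend [4, 5, 7, 9]
  N4 x:[-3,8] y:[3,20] z:[7/2,29/2] -> hit [7/2,8], descend [6, 10]
    N6 x:[-2,3] y:[3,20] z:[10,29/2] -> miss, prune
    N10 x:[-3,8] y:[12,18] z:[7/2,11] -> miss, prune
  N5 x:[-5,21] y:[-18,-9] z:[4,11] -> miss, prune
  N7 x:[9,31] y:[10,24] z:[17/2,19] -> hit [10,19], descend [2, 3]
    N2 x:[9,18] y:[10,14] z:[17/2,23/2] -> hit [10,23/2] leaf, test {P11(miss), P15(miss)}
    N3 x:[19,31] y:[16,24] z:[11,19] -> hit [19,19] leaf, test {P5(miss), P7@t=19}
  N9 x:[2,28] y:[-18,-2] z:[19/2,21] -> miss, prune

order=[0, 4, 6, 10, 5, 7, 2, 3, 9]  |boxes|=9  |leaves|=2  hit=P7

== RESULT ==
9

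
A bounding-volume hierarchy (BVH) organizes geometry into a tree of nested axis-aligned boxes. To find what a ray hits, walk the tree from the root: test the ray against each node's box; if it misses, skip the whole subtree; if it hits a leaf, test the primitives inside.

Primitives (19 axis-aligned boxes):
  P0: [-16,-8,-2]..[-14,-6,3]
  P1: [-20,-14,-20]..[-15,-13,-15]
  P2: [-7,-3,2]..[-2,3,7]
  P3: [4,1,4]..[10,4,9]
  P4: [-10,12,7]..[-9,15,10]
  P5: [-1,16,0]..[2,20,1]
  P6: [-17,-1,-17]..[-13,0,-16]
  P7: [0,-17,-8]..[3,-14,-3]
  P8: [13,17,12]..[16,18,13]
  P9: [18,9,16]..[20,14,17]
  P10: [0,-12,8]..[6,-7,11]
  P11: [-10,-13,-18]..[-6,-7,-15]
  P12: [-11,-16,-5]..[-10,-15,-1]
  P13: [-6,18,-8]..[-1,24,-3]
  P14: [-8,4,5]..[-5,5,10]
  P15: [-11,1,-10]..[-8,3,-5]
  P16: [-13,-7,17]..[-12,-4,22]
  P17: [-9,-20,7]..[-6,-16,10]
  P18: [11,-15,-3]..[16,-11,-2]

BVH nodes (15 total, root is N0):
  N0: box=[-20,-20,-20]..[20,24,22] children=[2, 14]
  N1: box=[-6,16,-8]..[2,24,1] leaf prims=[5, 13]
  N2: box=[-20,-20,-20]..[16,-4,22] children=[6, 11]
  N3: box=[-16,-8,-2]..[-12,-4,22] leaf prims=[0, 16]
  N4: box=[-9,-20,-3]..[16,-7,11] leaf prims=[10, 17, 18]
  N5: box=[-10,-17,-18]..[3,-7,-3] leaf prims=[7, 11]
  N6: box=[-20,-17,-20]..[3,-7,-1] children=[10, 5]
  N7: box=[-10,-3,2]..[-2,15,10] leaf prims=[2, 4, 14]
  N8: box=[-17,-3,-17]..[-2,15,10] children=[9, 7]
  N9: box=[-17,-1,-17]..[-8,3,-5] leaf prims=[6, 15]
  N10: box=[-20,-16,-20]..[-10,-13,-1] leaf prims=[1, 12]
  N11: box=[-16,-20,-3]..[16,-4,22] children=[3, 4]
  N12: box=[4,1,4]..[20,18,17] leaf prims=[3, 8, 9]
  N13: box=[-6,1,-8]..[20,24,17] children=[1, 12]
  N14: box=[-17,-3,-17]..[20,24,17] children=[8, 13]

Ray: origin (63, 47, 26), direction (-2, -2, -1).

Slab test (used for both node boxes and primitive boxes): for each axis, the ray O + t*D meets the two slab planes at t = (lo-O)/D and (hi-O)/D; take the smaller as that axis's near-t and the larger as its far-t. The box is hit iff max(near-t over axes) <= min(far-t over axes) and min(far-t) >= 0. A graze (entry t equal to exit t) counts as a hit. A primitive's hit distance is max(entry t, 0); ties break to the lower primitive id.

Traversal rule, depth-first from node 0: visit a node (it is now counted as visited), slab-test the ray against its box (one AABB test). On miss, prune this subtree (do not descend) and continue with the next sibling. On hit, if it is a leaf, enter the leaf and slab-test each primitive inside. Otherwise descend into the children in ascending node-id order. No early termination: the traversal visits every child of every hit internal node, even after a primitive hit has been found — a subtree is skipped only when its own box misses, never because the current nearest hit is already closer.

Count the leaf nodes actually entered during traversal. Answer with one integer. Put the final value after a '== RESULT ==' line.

Traverse from the root:
N0 x:[43/2,83/2] y:[23/2,67/2] z:[4,46] -> hit [43/2,67/2], descend [2, 14]
  N2 x:[47/2,83/2] y:[51/2,67/2] z:[4,46] -> hit [51/2,67/2], descend [6, 11]
    N6 x:[30,83/2] y:[27,32] z:[27,46] -> hit [30,32], descend [5, 10]
      N5 x:[30,73/2] y:[27,32] z:[29,44] -> hit [30,32] leaf, test {P7@t=61/2, P11(miss)}
      N10 x:[73/2,83/2] y:[30,63/2] z:[27,46] -> miss, prune
    N11 x:[47/2,79/2] y:[51/2,67/2] z:[4,29] -> hit [51/2,29], descend [3, 4]
      N3 x:[75/2,79/2] y:[51/2,55/2] z:[4,28] -> miss, prune
      N4 x:[47/2,36] y:[27,67/2] z:[15,29] -> hit [27,29] leaf, test {P10(miss), P17(miss), P18(miss)}
  N14 x:[43/2,40] y:[23/2,25] z:[9,43] -> hit [43/2,25], descend [8, 13]
    N8 x:[65/2,40] y:[16,25] z:[16,43] -> miss, prune
    N13 x:[43/2,69/2] y:[23/2,23] z:[9,34] -> hit [43/2,23], descend [1, 12]
      N1 x:[61/2,69/2] y:[23/2,31/2] z:[25,34] -> miss, prune
      N12 x:[43/2,59/2] y:[29/2,23] z:[9,22] -> hit [43/2,22] leaf, test {P3(miss), P8(miss), P9(miss)}

13 AABB tests over nodes [0, 2, 6, 5, 10, 11, 3, 4, 14, 8, 13, 1, 12]; 3 leaves entered; closest P7.

== RESULT ==
3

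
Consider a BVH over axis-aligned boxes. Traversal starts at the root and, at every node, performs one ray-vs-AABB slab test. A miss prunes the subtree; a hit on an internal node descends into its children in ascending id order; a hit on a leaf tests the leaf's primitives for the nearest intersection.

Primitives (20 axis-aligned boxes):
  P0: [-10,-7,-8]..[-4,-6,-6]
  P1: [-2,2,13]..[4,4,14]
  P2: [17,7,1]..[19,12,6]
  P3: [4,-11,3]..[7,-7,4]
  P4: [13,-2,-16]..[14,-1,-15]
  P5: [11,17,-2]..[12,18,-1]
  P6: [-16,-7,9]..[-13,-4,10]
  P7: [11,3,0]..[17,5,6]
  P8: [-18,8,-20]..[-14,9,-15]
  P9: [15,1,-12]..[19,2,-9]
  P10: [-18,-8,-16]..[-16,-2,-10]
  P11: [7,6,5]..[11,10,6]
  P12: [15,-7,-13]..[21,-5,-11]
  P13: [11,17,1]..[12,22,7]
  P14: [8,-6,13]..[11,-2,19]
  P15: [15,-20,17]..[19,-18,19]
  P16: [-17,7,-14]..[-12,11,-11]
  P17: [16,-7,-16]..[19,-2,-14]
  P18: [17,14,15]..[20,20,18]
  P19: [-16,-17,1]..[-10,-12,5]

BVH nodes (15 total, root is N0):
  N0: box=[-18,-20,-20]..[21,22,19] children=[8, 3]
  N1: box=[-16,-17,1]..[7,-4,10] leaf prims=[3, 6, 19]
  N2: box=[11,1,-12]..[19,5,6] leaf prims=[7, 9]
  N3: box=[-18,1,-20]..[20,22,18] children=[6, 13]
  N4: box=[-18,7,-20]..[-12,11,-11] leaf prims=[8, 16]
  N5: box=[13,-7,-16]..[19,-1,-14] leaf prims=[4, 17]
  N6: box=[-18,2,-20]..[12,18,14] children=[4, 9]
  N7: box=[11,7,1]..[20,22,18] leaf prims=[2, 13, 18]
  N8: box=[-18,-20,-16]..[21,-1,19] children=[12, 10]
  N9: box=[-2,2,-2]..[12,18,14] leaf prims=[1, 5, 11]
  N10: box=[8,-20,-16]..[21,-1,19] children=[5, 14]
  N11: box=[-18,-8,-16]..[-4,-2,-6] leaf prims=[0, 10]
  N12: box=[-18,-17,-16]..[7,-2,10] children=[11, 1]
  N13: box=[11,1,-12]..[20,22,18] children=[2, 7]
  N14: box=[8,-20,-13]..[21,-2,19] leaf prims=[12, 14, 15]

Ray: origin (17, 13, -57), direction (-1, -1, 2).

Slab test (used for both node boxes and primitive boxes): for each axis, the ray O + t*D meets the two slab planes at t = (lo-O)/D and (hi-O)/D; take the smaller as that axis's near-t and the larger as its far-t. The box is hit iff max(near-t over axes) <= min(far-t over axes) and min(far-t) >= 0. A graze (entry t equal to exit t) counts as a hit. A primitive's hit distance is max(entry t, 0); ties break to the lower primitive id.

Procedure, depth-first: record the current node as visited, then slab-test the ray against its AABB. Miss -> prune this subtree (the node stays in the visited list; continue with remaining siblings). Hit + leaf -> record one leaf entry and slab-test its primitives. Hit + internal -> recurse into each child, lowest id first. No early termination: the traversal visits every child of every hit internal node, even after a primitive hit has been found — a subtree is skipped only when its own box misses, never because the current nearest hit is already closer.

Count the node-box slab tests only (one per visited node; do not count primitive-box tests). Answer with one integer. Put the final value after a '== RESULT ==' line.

Traverse from the root:
N0 x:[-4,35] y:[-9,33] z:[37/2,38] -> hit [37/2,33], descend [3, 8]
  N3 x:[-3,35] y:[-9,12] z:[37/2,75/2] -> miss, prune
  N8 x:[-4,35] y:[14,33] z:[41/2,38] -> hit [41/2,33], descend [10, 12]
    N10 x:[-4,9] y:[14,33] z:[41/2,38] -> miss, prune
    N12 x:[10,35] y:[15,30] z:[41/2,67/2] -> hit [41/2,30], descend [1, 11]
      N1 x:[10,33] y:[17,30] z:[29,67/2] -> hit [29,30] leaf, test {P3(miss), P6(miss), P19@t=29}
      N11 x:[21,35] y:[15,21] z:[41/2,51/2] -> hit [21,21] leaf, test {P0(miss), P10(miss)}

Summary -> nodes [0, 3, 8, 10, 12, 1, 11]; box-tests=7; leaf-entries=2; first=P19

== RESULT ==
7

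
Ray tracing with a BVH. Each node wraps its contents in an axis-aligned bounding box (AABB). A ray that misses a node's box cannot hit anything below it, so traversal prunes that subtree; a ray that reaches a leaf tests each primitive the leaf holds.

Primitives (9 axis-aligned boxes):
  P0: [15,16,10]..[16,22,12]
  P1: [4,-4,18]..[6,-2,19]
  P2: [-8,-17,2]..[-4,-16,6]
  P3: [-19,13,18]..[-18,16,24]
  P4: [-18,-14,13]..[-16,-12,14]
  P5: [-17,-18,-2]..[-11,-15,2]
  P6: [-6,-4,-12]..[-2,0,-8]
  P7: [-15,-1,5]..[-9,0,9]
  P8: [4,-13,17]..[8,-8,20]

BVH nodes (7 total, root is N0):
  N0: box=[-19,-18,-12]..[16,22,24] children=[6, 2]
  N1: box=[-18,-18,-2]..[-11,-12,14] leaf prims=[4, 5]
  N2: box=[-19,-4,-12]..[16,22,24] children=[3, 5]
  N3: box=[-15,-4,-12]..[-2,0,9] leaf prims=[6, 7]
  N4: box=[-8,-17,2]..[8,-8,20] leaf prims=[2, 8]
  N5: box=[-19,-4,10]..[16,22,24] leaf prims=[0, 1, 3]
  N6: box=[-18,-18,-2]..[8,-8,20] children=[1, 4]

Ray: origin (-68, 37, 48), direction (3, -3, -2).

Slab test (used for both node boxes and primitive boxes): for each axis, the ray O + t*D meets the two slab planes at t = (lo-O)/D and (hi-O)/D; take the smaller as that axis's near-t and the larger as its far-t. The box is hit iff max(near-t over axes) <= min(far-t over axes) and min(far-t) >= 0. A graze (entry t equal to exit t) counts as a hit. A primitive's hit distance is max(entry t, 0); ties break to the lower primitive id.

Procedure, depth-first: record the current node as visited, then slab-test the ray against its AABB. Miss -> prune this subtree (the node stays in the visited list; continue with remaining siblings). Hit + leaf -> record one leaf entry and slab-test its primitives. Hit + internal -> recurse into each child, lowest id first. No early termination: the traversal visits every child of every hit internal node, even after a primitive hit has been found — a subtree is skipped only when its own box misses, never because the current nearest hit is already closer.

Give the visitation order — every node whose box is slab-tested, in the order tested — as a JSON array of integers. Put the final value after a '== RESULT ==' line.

Traverse from the root:
N0 x:[49/3,28] y:[5,55/3] z:[12,30] -> hit [49/3,55/3], descend [2, 6]
  N2 x:[49/3,28] y:[5,41/3] z:[12,30] -> miss, prune
  N6 x:[50/3,76/3] y:[15,55/3] z:[14,25] -> hit [50/3,55/3], descend [1, 4]
    N1 x:[50/3,19] y:[49/3,55/3] z:[17,25] -> hit [17,55/3] leaf, test {P4@t=17, P5(miss)}
    N4 x:[20,76/3] y:[15,18] z:[14,23] -> miss, prune

5 AABB tests over nodes [0, 2, 6, 1, 4]; 1 leaf entered; closest P4.

== RESULT ==
[0, 2, 6, 1, 4]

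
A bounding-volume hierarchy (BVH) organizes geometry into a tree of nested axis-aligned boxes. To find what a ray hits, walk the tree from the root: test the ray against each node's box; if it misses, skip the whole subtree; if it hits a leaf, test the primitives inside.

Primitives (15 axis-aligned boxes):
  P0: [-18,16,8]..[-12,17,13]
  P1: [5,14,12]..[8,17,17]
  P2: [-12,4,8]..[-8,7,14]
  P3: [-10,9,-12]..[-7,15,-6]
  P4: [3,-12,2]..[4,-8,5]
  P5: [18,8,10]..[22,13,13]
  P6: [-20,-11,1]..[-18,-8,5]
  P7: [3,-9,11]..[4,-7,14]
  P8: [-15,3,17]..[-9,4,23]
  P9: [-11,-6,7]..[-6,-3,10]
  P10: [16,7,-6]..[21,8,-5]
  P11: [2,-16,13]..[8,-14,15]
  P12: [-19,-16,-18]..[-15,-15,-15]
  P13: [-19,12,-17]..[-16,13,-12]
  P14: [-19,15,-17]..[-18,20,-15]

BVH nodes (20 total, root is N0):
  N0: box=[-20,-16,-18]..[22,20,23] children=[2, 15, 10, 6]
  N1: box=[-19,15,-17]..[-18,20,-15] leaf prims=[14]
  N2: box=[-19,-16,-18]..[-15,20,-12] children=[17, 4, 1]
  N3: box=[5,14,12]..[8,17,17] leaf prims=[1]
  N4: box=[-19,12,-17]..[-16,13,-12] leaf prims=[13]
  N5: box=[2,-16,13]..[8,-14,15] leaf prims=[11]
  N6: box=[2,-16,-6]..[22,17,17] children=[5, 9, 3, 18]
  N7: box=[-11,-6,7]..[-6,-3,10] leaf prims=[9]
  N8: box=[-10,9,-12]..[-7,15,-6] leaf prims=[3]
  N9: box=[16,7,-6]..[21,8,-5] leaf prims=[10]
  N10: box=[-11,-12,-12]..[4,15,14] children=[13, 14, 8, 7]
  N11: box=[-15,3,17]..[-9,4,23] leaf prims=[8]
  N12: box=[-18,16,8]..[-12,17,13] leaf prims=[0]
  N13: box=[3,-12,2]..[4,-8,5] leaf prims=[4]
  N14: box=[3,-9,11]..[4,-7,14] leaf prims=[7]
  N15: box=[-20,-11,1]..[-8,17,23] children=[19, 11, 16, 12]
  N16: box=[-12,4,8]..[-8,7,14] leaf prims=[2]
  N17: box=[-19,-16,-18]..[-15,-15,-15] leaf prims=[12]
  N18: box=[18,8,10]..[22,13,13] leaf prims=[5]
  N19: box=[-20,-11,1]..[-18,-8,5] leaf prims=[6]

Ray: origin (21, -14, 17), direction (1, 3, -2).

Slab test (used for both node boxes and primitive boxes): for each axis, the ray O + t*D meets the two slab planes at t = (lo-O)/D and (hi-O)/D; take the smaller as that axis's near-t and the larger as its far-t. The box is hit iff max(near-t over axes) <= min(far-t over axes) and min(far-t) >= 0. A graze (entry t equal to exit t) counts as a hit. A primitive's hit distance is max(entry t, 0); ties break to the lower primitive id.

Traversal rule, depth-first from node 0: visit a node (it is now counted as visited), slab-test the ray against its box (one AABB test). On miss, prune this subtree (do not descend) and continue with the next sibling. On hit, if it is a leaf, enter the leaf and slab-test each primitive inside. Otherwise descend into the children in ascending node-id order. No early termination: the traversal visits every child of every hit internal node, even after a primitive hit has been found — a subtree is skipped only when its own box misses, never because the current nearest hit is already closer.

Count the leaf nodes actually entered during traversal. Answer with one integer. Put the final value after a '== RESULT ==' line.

Trace the traversal:
N0 x:[-41,1] y:[-2/3,34/3] z:[-3,35/2] -> hit [-2/3,1], descend [2, 6, 10, 15]
  N2 x:[-40,-36] y:[-2/3,34/3] z:[29/2,35/2] -> miss, prune
  N6 x:[-19,1] y:[-2/3,31/3] z:[0,23/2] -> hit [0,1], descend [3, 5, 9, 18]
    N3 x:[-16,-13] y:[28/3,31/3] z:[0,5/2] -> miss, prune
    N5 x:[-19,-13] y:[-2/3,0] z:[1,2] -> miss, prune
    N9 x:[-5,0] y:[7,22/3] z:[11,23/2] -> miss, prune
    N18 x:[-3,1] y:[22/3,9] z:[2,7/2] -> miss, prune
  N10 x:[-32,-17] y:[2/3,29/3] z:[3/2,29/2] -> miss, prune
  N15 x:[-41,-29] y:[1,31/3] z:[-3,8] -> miss, prune

9 AABB tests over nodes [0, 2, 6, 3, 5, 9, 18, 10, 15]; 0 leaves entered; closest miss.

== RESULT ==
0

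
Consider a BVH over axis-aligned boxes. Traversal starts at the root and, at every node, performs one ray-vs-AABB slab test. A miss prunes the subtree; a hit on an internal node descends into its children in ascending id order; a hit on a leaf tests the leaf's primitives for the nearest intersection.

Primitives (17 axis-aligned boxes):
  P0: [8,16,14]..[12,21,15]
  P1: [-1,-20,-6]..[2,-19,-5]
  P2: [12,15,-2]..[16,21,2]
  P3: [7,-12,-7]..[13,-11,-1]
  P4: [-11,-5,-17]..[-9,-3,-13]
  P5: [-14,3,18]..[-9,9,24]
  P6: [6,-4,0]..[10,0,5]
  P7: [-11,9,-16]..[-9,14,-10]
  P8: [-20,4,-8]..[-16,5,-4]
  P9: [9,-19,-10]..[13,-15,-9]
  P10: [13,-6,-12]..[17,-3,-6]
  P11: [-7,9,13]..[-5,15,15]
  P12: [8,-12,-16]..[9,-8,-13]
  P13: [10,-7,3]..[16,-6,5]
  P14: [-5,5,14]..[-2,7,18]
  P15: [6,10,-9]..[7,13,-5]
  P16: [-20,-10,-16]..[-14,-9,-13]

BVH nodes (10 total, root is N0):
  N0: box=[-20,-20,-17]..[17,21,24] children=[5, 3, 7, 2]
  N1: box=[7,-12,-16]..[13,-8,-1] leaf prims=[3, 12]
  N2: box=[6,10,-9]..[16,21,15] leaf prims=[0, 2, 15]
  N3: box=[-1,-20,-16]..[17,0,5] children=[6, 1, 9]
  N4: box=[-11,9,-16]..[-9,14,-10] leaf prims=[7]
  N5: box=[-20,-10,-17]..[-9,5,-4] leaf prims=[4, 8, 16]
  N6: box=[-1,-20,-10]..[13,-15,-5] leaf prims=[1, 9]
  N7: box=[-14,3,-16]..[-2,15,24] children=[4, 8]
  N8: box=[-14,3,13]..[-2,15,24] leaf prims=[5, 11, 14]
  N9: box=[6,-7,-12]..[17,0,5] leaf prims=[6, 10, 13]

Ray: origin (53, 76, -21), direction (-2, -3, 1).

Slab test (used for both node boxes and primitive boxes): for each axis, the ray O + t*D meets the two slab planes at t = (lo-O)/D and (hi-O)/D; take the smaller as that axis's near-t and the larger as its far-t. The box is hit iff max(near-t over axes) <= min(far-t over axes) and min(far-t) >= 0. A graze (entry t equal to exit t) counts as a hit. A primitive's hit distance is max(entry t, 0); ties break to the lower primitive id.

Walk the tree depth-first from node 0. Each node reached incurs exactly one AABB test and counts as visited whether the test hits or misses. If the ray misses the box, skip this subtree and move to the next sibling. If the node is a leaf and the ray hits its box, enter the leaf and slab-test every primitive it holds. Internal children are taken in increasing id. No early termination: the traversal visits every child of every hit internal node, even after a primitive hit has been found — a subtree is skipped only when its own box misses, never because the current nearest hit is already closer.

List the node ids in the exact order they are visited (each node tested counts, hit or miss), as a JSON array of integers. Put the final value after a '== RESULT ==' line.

Trace the traversal:
N0 x:[18,73/2] y:[55/3,32] z:[4,45] -> hit [55/3,32], descend [2, 3, 5, 7]
  N2 x:[37/2,47/2] y:[55/3,22] z:[12,36] -> hit [37/2,22] leaf, test {P0(miss), P2@t=19, P15(miss)}
  N3 x:[18,27] y:[76/3,32] z:[5,26] -> hit [76/3,26], descend [1, 6, 9]
    N1 x:[20,23] y:[28,88/3] z:[5,20] -> miss, prune
    N6 x:[20,27] y:[91/3,32] z:[11,16] -> miss, prune
    N9 x:[18,47/2] y:[76/3,83/3] z:[9,26] -> miss, prune
  N5 x:[31,73/2] y:[71/3,86/3] z:[4,17] -> miss, prune
  N7 x:[55/2,67/2] y:[61/3,73/3] z:[5,45] -> miss, prune

order=[0, 2, 3, 1, 6, 9, 5, 7]  |boxes|=8  |leaves|=1  hit=P2

== RESULT ==
[0, 2, 3, 1, 6, 9, 5, 7]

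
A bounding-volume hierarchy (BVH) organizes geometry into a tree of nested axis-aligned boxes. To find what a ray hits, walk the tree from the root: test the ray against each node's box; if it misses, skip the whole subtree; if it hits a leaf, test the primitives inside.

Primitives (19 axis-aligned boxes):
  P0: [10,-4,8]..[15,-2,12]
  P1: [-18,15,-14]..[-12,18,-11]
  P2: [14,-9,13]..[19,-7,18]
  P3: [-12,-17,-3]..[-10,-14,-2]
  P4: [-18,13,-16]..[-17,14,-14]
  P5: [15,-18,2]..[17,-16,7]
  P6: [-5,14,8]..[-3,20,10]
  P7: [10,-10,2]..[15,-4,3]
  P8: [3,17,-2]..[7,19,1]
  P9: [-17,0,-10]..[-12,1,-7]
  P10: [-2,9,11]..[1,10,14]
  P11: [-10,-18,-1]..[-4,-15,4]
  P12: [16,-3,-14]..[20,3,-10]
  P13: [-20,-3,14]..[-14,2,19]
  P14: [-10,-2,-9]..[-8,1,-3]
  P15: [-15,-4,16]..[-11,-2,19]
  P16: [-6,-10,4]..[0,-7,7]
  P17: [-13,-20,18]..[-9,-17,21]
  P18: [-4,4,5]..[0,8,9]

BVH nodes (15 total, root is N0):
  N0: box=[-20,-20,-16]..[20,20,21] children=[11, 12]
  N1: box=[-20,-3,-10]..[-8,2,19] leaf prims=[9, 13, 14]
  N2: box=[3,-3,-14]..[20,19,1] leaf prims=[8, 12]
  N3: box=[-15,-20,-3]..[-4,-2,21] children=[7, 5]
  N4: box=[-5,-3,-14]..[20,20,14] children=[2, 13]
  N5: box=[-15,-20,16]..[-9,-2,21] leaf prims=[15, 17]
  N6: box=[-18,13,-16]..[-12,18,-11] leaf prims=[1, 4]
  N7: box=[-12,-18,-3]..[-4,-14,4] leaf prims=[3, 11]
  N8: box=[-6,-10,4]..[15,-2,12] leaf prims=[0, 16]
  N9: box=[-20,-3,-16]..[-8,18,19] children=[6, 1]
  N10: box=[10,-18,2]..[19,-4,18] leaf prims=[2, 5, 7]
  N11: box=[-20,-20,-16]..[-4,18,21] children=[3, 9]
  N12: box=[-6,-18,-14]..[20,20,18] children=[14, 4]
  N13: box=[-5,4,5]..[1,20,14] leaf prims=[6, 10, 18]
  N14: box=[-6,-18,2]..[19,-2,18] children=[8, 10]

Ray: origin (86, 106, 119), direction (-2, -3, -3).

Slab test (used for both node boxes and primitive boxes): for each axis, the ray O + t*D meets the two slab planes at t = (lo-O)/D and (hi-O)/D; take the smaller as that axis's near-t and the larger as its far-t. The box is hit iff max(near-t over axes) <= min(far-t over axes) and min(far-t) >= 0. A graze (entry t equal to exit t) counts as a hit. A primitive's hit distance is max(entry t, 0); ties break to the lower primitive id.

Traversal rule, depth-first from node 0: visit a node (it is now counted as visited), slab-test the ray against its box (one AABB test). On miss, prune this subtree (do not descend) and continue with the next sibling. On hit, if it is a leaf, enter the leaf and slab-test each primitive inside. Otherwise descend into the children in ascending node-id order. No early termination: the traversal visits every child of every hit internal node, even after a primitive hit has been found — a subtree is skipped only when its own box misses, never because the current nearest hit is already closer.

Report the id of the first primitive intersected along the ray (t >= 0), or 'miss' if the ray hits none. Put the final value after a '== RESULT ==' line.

Traverse from the root:
N0 x:[33,53] y:[86/3,42] z:[98/3,45] -> hit [33,42], descend [11, 12]
  N11 x:[45,53] y:[88/3,42] z:[98/3,45] -> miss, prune
  N12 x:[33,46] y:[86/3,124/3] z:[101/3,133/3] -> hit [101/3,124/3], descend [4, 14]
    N4 x:[33,91/2] y:[86/3,109/3] z:[35,133/3] -> hit [35,109/3], descend [2, 13]
      N2 x:[33,83/2] y:[29,109/3] z:[118/3,133/3] -> miss, prune
      N13 x:[85/2,91/2] y:[86/3,34] z:[35,38] -> miss, prune
    N14 x:[67/2,46] y:[36,124/3] z:[101/3,39] -> hit [36,39], descend [8, 10]
      N8 x:[71/2,46] y:[36,116/3] z:[107/3,115/3] -> hit [36,115/3] leaf, test {P0@t=36, P16(miss)}
      N10 x:[67/2,38] y:[110/3,124/3] z:[101/3,39] -> hit [110/3,38] leaf, test {P2(miss), P5(miss), P7(miss)}

order=[0, 11, 12, 4, 2, 13, 14, 8, 10]  |boxes|=9  |leaves|=2  hit=P0

== RESULT ==
0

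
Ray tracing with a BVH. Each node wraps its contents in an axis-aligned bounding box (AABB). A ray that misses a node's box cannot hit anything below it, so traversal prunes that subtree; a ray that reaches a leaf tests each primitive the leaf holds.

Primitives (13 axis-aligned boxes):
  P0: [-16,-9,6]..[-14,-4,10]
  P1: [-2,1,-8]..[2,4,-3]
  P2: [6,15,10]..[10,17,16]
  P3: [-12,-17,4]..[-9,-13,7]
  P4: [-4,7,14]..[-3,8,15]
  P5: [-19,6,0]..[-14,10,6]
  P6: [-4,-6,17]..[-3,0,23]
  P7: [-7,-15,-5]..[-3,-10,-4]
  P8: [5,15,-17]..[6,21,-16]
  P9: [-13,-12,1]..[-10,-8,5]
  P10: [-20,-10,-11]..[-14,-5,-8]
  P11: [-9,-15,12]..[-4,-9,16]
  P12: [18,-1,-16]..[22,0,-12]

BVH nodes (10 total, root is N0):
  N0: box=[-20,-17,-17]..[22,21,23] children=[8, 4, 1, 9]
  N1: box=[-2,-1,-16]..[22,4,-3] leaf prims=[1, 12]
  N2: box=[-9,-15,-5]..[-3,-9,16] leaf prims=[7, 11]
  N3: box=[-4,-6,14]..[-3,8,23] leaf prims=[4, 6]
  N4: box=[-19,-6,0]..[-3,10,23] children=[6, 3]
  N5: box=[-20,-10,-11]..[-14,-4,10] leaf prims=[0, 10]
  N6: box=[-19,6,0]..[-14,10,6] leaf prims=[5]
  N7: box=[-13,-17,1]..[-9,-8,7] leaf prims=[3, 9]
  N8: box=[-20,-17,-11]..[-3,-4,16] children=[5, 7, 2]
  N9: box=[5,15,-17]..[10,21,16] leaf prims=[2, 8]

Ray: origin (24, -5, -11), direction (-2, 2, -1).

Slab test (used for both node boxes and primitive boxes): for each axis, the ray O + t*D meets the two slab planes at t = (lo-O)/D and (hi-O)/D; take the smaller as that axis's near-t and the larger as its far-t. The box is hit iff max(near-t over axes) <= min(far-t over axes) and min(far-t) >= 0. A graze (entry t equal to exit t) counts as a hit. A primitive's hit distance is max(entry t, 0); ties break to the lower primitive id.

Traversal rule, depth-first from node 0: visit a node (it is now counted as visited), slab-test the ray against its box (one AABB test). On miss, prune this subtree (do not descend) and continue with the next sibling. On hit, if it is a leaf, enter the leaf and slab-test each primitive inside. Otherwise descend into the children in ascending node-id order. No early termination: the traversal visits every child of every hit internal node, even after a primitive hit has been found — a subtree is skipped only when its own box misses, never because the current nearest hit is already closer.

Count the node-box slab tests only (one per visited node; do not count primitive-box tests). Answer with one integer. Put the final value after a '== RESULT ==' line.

Walk:
N0 x:[1,22] y:[-6,13] z:[-34,6] -> hit [1,6], descend [1, 4, 8, 9]
  N1 x:[1,13] y:[2,9/2] z:[-8,5] -> hit [2,9/2] leaf, test {P1(miss), P12@t=2}
  N4 x:[27/2,43/2] y:[-1/2,15/2] z:[-34,-11] -> miss, prune
  N8 x:[27/2,22] y:[-6,1/2] z:[-27,0] -> miss, prune
  N9 x:[7,19/2] y:[10,13] z:[-27,6] -> miss, prune

Visited [0, 1, 4, 8, 9]. Tests: 5 box, 1 leaf. Nearest: P12.

== RESULT ==
5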